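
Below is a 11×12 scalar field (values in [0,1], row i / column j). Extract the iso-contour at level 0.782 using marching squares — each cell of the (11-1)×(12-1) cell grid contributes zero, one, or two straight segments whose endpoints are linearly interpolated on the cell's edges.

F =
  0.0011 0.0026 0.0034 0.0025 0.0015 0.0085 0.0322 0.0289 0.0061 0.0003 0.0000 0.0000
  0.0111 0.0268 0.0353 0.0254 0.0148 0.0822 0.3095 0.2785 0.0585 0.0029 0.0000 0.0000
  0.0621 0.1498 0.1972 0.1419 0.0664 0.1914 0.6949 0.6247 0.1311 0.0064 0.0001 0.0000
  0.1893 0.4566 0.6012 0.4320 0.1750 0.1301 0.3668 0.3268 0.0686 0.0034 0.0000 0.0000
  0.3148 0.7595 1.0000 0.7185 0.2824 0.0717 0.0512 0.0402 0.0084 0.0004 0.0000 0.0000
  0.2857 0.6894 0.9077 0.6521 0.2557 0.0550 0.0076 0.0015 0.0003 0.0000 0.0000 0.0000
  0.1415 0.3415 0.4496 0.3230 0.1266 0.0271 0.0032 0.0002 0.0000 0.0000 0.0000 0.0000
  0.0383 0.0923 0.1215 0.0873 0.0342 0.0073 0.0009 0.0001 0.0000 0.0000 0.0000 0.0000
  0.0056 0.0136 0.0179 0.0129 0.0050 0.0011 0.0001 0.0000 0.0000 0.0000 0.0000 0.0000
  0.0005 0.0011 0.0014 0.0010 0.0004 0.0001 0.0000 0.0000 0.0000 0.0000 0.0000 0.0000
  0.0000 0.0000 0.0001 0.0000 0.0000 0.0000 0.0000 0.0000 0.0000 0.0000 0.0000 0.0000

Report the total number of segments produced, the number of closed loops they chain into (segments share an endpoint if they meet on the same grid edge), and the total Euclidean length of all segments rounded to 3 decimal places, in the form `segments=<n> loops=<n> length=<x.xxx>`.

cell (3,1): code 0100 → (3.453,2.000)–(4.000,1.094)
cell (3,2): code 1000 → (4.000,2.774)–(3.453,2.000)
cell (4,1): code 0110 → (4.000,1.094)–(5.000,1.424)
cell (4,2): code 1001 → (5.000,2.492)–(4.000,2.774)
cell (5,1): code 0010 → (5.000,1.424)–(5.274,2.000)
cell (5,2): code 0001 → (5.274,2.000)–(5.000,2.492)
total: 6 segments, chained into 1 closed loop(s), length Σ = 5.299855

segments=6 loops=1 length=5.300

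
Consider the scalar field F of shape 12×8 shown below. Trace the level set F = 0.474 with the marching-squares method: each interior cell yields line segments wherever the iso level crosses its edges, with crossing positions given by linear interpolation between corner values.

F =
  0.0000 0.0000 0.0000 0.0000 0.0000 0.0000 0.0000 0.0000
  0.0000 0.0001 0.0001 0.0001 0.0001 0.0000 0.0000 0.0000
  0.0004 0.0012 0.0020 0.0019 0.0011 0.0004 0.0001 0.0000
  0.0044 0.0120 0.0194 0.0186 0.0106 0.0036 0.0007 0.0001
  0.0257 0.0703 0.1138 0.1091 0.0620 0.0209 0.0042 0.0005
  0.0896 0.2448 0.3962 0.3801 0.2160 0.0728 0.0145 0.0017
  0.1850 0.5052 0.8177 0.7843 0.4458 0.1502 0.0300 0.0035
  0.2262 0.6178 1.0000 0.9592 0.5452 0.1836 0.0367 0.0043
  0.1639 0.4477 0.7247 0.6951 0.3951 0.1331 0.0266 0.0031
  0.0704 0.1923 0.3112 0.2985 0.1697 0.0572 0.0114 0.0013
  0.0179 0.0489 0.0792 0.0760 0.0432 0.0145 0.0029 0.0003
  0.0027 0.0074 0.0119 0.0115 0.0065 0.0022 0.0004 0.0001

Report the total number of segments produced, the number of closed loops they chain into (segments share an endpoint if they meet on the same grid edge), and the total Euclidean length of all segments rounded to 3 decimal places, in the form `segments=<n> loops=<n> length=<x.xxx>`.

segments=14 loops=1 length=10.863

cell (5,0): code 0100 → (5.880,1.000)–(6.000,0.903)
cell (5,1): code 1100 → (5.185,2.000)–(5.880,1.000)
cell (5,2): code 1100 → (5.232,3.000)–(5.185,2.000)
cell (5,3): code 1000 → (6.000,3.917)–(5.232,3.000)
cell (6,0): code 0110 → (6.000,0.903)–(7.000,0.633)
cell (6,3): code 1101 → (6.284,4.000)–(6.000,3.917)
cell (6,4): code 1000 → (7.000,4.197)–(6.284,4.000)
cell (7,0): code 0010 → (7.000,0.633)–(7.845,1.000)
cell (7,1): code 0111 → (7.845,1.000)–(8.000,1.095)
cell (7,3): code 1011 → (8.000,3.737)–(7.474,4.000)
cell (7,4): code 0001 → (7.474,4.000)–(7.000,4.197)
cell (8,1): code 0010 → (8.000,1.095)–(8.606,2.000)
cell (8,2): code 0011 → (8.606,2.000)–(8.557,3.000)
cell (8,3): code 0001 → (8.557,3.000)–(8.000,3.737)
total: 14 segments, chained into 1 closed loop(s), length Σ = 10.862854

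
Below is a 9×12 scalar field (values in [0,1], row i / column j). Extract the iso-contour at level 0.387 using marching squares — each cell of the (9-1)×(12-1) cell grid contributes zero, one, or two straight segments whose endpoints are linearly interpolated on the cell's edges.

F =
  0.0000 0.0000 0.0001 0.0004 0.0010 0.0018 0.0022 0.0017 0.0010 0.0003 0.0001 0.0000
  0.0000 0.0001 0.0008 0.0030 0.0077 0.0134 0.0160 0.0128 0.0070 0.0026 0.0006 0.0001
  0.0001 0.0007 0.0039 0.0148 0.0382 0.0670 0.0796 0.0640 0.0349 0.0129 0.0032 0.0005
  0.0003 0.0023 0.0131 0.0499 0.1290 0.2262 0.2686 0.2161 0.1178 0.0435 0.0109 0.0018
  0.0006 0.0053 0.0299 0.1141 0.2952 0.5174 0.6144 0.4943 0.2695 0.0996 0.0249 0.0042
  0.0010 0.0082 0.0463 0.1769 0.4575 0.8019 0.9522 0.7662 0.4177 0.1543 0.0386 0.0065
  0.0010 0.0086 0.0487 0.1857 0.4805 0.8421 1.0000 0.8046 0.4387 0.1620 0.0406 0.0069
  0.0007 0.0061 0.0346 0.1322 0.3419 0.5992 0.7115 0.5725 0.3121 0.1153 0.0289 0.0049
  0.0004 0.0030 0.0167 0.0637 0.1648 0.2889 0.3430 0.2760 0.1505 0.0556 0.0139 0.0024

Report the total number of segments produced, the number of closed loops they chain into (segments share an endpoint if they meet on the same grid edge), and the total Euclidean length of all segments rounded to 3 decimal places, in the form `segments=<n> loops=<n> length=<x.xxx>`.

segments=18 loops=1 length=14.097

cell (3,4): code 0100 → (3.552,5.000)–(4.000,4.413)
cell (3,5): code 1100 → (3.342,6.000)–(3.552,5.000)
cell (3,6): code 1100 → (3.614,7.000)–(3.342,6.000)
cell (3,7): code 1000 → (4.000,7.477)–(3.614,7.000)
cell (4,3): code 0100 → (4.566,4.000)–(5.000,3.749)
cell (4,4): code 1110 → (4.000,4.413)–(4.566,4.000)
cell (4,7): code 1101 → (4.793,8.000)–(4.000,7.477)
cell (4,8): code 1000 → (5.000,8.117)–(4.793,8.000)
cell (5,3): code 0110 → (5.000,3.749)–(6.000,3.683)
cell (5,8): code 1001 → (6.000,8.187)–(5.000,8.117)
cell (6,3): code 0010 → (6.000,3.683)–(6.675,4.000)
cell (6,4): code 0111 → (6.675,4.000)–(7.000,4.175)
cell (6,7): code 1011 → (7.000,7.712)–(6.408,8.000)
cell (6,8): code 0001 → (6.408,8.000)–(6.000,8.187)
cell (7,4): code 0010 → (7.000,4.175)–(7.684,5.000)
cell (7,5): code 0011 → (7.684,5.000)–(7.881,6.000)
cell (7,6): code 0011 → (7.881,6.000)–(7.626,7.000)
cell (7,7): code 0001 → (7.626,7.000)–(7.000,7.712)
total: 18 segments, chained into 1 closed loop(s), length Σ = 14.096742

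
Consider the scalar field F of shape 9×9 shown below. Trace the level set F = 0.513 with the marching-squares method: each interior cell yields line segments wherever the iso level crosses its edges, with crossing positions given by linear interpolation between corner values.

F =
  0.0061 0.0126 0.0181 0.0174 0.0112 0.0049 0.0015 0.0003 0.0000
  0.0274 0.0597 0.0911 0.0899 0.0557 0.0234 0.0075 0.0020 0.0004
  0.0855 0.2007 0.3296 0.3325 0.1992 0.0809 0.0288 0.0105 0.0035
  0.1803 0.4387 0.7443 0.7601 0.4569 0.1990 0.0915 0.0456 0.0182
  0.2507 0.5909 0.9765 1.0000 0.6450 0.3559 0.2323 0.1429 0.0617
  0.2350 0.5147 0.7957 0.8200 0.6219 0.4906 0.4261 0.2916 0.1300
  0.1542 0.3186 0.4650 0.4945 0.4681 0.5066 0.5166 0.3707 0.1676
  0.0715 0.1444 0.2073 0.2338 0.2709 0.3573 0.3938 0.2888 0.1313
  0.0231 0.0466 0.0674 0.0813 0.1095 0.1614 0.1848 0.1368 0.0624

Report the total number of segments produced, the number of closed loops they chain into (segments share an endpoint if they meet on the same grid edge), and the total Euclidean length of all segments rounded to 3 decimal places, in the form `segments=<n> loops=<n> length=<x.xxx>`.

segments=18 loops=2 length=12.576

cell (2,1): code 0100 → (2.442,2.000)–(3.000,1.243)
cell (2,2): code 1100 → (2.422,3.000)–(2.442,2.000)
cell (2,3): code 1000 → (3.000,3.815)–(2.422,3.000)
cell (3,0): code 0100 → (3.488,1.000)–(4.000,0.771)
cell (3,1): code 1110 → (3.000,1.243)–(3.488,1.000)
cell (3,3): code 1101 → (3.298,4.000)–(3.000,3.815)
cell (3,4): code 1000 → (4.000,4.457)–(3.298,4.000)
cell (4,0): code 0110 → (4.000,0.771)–(5.000,0.994)
cell (4,4): code 1001 → (5.000,4.829)–(4.000,4.457)
cell (5,0): code 0010 → (5.000,0.994)–(5.009,1.000)
cell (5,1): code 0011 → (5.009,1.000)–(5.855,2.000)
cell (5,2): code 0011 → (5.855,2.000)–(5.943,3.000)
cell (5,3): code 0011 → (5.943,3.000)–(5.708,4.000)
cell (5,4): code 0001 → (5.708,4.000)–(5.000,4.829)
cell (5,5): code 0100 → (5.960,6.000)–(6.000,5.640)
cell (5,6): code 1000 → (6.000,6.025)–(5.960,6.000)
cell (6,5): code 0010 → (6.000,5.640)–(6.029,6.000)
cell (6,6): code 0001 → (6.029,6.000)–(6.000,6.025)
total: 18 segments, chained into 2 closed loop(s), length Σ = 12.576253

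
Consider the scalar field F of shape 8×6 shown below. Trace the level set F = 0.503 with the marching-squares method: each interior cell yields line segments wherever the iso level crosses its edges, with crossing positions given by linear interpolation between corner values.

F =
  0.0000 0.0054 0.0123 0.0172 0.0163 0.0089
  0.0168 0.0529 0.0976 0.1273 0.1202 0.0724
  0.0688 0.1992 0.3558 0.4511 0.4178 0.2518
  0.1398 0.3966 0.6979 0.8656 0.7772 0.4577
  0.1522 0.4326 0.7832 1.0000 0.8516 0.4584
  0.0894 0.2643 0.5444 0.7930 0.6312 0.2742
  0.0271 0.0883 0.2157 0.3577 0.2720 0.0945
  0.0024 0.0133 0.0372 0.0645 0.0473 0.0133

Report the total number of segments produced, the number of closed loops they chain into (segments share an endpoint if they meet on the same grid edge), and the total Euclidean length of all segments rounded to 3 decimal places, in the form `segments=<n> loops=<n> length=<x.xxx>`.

segments=12 loops=1 length=11.282

cell (2,1): code 0100 → (2.430,2.000)–(3.000,1.353)
cell (2,2): code 1100 → (2.125,3.000)–(2.430,2.000)
cell (2,3): code 1100 → (2.237,4.000)–(2.125,3.000)
cell (2,4): code 1000 → (3.000,4.858)–(2.237,4.000)
cell (3,1): code 0110 → (3.000,1.353)–(4.000,1.201)
cell (3,4): code 1001 → (4.000,4.887)–(3.000,4.858)
cell (4,1): code 0110 → (4.000,1.201)–(5.000,1.852)
cell (4,4): code 1001 → (5.000,4.359)–(4.000,4.887)
cell (5,1): code 0010 → (5.000,1.852)–(5.126,2.000)
cell (5,2): code 0011 → (5.126,2.000)–(5.666,3.000)
cell (5,3): code 0011 → (5.666,3.000)–(5.357,4.000)
cell (5,4): code 0001 → (5.357,4.000)–(5.000,4.359)
total: 12 segments, chained into 1 closed loop(s), length Σ = 11.281830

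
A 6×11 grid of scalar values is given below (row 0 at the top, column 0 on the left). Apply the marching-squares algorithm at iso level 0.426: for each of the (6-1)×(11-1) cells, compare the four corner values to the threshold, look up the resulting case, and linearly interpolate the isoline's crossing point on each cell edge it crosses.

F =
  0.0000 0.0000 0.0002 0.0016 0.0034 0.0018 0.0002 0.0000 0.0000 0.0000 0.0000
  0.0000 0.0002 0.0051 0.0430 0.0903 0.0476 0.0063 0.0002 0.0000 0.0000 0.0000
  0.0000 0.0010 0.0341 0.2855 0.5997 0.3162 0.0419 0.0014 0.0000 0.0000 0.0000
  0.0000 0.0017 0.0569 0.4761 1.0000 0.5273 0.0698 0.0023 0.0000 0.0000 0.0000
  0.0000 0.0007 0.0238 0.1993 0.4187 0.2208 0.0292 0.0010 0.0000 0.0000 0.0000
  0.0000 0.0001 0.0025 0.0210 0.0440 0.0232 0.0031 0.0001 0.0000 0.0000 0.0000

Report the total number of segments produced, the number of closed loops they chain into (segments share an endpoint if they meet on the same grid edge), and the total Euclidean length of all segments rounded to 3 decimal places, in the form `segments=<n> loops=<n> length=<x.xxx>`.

segments=10 loops=1 length=6.774

cell (1,3): code 0100 → (1.659,4.000)–(2.000,3.447)
cell (1,4): code 1000 → (2.000,4.613)–(1.659,4.000)
cell (2,2): code 0100 → (2.737,3.000)–(3.000,2.880)
cell (2,3): code 1110 → (2.000,3.447)–(2.737,3.000)
cell (2,4): code 1101 → (2.520,5.000)–(2.000,4.613)
cell (2,5): code 1000 → (3.000,5.221)–(2.520,5.000)
cell (3,2): code 0010 → (3.000,2.880)–(3.181,3.000)
cell (3,3): code 0011 → (3.181,3.000)–(3.987,4.000)
cell (3,4): code 0011 → (3.987,4.000)–(3.331,5.000)
cell (3,5): code 0001 → (3.331,5.000)–(3.000,5.221)
total: 10 segments, chained into 1 closed loop(s), length Σ = 6.774488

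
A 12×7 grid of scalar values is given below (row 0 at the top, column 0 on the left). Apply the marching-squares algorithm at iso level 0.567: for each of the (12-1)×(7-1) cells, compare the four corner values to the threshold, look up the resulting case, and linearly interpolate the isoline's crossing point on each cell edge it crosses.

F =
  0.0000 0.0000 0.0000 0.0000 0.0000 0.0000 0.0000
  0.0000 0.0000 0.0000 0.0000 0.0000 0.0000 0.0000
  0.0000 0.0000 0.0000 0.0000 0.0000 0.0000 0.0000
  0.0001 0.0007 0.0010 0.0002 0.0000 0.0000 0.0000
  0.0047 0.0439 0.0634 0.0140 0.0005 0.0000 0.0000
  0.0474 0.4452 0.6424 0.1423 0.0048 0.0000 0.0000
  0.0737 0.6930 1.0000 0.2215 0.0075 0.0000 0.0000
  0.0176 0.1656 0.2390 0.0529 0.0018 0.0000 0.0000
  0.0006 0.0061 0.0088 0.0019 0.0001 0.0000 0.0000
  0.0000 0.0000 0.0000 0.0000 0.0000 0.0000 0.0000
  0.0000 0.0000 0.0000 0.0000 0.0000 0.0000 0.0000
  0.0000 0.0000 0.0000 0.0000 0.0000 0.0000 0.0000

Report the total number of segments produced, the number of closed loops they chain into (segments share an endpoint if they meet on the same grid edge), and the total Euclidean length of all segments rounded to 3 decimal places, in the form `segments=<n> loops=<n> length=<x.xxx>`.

segments=8 loops=1 length=5.182

cell (4,1): code 0100 → (4.870,2.000)–(5.000,1.618)
cell (4,2): code 1000 → (5.000,2.151)–(4.870,2.000)
cell (5,0): code 0100 → (5.492,1.000)–(6.000,0.797)
cell (5,1): code 1110 → (5.000,1.618)–(5.492,1.000)
cell (5,2): code 1001 → (6.000,2.556)–(5.000,2.151)
cell (6,0): code 0010 → (6.000,0.797)–(6.239,1.000)
cell (6,1): code 0011 → (6.239,1.000)–(6.569,2.000)
cell (6,2): code 0001 → (6.569,2.000)–(6.000,2.556)
total: 8 segments, chained into 1 closed loop(s), length Σ = 5.181778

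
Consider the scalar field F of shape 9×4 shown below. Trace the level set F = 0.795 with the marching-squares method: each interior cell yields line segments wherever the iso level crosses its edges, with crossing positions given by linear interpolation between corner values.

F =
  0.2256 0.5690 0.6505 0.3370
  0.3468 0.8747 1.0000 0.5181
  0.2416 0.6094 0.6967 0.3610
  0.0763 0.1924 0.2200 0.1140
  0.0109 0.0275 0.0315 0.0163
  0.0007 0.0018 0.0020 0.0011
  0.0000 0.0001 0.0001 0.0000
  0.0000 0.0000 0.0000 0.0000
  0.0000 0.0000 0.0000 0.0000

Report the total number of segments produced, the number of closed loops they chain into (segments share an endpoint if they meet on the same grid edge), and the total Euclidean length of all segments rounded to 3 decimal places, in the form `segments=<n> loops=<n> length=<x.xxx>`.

segments=6 loops=1 length=4.281

cell (0,0): code 0100 → (0.739,1.000)–(1.000,0.849)
cell (0,1): code 1100 → (0.413,2.000)–(0.739,1.000)
cell (0,2): code 1000 → (1.000,2.425)–(0.413,2.000)
cell (1,0): code 0010 → (1.000,0.849)–(1.300,1.000)
cell (1,1): code 0011 → (1.300,1.000)–(1.676,2.000)
cell (1,2): code 0001 → (1.676,2.000)–(1.000,2.425)
total: 6 segments, chained into 1 closed loop(s), length Σ = 4.280608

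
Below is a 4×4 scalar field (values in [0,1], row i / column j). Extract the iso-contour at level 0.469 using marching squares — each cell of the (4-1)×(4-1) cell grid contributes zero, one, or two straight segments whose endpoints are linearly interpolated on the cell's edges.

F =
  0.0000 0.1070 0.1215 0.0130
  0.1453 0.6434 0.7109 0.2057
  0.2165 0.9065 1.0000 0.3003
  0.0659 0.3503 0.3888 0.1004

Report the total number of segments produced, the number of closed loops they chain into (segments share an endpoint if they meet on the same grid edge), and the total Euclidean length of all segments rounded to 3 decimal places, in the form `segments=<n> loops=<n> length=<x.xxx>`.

cell (0,0): code 0100 → (0.675,1.000)–(1.000,0.650)
cell (0,1): code 1100 → (0.590,2.000)–(0.675,1.000)
cell (0,2): code 1000 → (1.000,2.479)–(0.590,2.000)
cell (1,0): code 0110 → (1.000,0.650)–(2.000,0.366)
cell (1,2): code 1001 → (2.000,2.759)–(1.000,2.479)
cell (2,0): code 0010 → (2.000,0.366)–(2.787,1.000)
cell (2,1): code 0011 → (2.787,1.000)–(2.869,2.000)
cell (2,2): code 0001 → (2.869,2.000)–(2.000,2.759)
total: 8 segments, chained into 1 closed loop(s), length Σ = 7.357347

segments=8 loops=1 length=7.357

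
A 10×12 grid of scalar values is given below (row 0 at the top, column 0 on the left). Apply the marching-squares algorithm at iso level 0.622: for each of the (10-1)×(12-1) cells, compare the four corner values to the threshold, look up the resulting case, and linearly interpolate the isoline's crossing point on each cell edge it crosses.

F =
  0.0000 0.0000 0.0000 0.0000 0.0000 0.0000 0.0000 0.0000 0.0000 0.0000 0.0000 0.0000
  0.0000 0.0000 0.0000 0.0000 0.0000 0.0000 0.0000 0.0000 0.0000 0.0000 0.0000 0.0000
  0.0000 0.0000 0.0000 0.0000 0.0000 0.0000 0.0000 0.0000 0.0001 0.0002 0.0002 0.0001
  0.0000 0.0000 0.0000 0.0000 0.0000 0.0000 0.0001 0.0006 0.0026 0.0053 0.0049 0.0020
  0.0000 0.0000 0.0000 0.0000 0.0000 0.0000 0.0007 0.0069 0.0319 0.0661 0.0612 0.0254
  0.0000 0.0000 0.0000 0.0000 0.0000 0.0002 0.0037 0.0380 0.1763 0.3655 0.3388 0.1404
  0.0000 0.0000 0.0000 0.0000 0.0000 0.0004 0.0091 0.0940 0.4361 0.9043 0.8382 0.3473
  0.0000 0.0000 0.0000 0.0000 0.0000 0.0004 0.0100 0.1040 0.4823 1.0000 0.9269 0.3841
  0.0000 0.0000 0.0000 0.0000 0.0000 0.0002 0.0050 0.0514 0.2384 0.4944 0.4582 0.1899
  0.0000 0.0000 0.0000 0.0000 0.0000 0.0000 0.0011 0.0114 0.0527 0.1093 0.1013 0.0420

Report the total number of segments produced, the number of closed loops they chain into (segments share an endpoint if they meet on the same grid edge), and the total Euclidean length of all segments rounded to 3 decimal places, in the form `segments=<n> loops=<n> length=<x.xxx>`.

segments=8 loops=1 length=7.345

cell (5,8): code 0100 → (5.476,9.000)–(6.000,8.397)
cell (5,9): code 1100 → (5.567,10.000)–(5.476,9.000)
cell (5,10): code 1000 → (6.000,10.440)–(5.567,10.000)
cell (6,8): code 0110 → (6.000,8.397)–(7.000,8.270)
cell (6,10): code 1001 → (7.000,10.562)–(6.000,10.440)
cell (7,8): code 0010 → (7.000,8.270)–(7.748,9.000)
cell (7,9): code 0011 → (7.748,9.000)–(7.651,10.000)
cell (7,10): code 0001 → (7.651,10.000)–(7.000,10.562)
total: 8 segments, chained into 1 closed loop(s), length Σ = 7.345078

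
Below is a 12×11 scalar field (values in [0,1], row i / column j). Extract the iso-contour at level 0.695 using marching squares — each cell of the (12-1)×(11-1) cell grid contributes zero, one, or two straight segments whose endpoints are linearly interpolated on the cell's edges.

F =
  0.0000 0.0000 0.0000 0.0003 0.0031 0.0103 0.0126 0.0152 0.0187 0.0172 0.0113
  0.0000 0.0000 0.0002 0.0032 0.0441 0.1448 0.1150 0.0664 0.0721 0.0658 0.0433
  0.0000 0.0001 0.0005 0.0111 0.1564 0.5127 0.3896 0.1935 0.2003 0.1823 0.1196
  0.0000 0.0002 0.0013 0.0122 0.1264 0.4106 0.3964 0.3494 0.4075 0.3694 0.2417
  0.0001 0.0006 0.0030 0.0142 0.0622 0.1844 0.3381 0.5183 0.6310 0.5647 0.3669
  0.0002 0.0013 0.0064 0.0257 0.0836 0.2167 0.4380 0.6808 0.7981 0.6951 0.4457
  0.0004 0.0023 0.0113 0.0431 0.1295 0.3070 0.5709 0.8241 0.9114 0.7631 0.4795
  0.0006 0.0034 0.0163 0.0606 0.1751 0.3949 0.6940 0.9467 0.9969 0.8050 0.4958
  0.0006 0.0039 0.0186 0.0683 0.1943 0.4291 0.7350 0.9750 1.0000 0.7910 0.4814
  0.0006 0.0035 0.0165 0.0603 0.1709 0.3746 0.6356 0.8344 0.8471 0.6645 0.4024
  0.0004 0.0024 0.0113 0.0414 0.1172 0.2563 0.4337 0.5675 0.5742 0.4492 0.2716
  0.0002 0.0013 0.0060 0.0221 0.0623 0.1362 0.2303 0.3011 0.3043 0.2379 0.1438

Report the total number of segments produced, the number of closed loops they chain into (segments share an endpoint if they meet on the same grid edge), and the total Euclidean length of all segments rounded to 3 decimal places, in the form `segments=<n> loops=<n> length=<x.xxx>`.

segments=18 loops=1 length=13.680

cell (4,7): code 0100 → (4.383,8.000)–(5.000,7.121)
cell (4,8): code 1100 → (4.999,9.000)–(4.383,8.000)
cell (4,9): code 1000 → (5.000,9.000)–(4.999,9.000)
cell (5,6): code 0100 → (5.099,7.000)–(6.000,6.490)
cell (5,7): code 1110 → (5.000,7.121)–(5.099,7.000)
cell (5,9): code 1001 → (6.000,9.240)–(5.000,9.000)
cell (6,6): code 0110 → (6.000,6.490)–(7.000,6.004)
cell (6,9): code 1001 → (7.000,9.356)–(6.000,9.240)
cell (7,5): code 0100 → (7.024,6.000)–(8.000,5.869)
cell (7,6): code 1110 → (7.000,6.004)–(7.024,6.000)
cell (7,9): code 1001 → (8.000,9.310)–(7.000,9.356)
cell (8,5): code 0010 → (8.000,5.869)–(8.402,6.000)
cell (8,6): code 0111 → (8.402,6.000)–(9.000,6.299)
cell (8,8): code 1011 → (9.000,8.833)–(8.759,9.000)
cell (8,9): code 0001 → (8.759,9.000)–(8.000,9.310)
cell (9,6): code 0010 → (9.000,6.299)–(9.522,7.000)
cell (9,7): code 0011 → (9.522,7.000)–(9.557,8.000)
cell (9,8): code 0001 → (9.557,8.000)–(9.000,8.833)
total: 18 segments, chained into 1 closed loop(s), length Σ = 13.679546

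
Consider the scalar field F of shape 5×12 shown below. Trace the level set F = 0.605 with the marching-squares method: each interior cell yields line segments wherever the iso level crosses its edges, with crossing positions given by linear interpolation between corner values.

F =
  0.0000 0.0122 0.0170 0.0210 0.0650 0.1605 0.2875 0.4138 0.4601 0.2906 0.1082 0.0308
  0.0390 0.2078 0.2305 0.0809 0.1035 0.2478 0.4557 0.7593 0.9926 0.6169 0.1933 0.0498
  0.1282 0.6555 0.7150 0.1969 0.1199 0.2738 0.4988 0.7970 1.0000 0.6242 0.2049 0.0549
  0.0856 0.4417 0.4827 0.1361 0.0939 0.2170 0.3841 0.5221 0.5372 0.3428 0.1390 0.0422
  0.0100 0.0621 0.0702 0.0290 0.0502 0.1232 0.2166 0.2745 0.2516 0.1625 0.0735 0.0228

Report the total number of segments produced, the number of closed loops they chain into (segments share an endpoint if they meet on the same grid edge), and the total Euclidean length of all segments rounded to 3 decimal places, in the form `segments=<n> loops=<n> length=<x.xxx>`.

cell (0,6): code 0100 → (0.553,7.000)–(1.000,6.492)
cell (0,7): code 1100 → (0.272,8.000)–(0.553,7.000)
cell (0,8): code 1100 → (0.964,9.000)–(0.272,8.000)
cell (0,9): code 1000 → (1.000,9.028)–(0.964,9.000)
cell (1,0): code 0100 → (1.887,1.000)–(2.000,0.904)
cell (1,1): code 1100 → (1.773,2.000)–(1.887,1.000)
cell (1,2): code 1000 → (2.000,2.212)–(1.773,2.000)
cell (1,6): code 0110 → (1.000,6.492)–(2.000,6.356)
cell (1,9): code 1001 → (2.000,9.046)–(1.000,9.028)
cell (2,0): code 0010 → (2.000,0.904)–(2.236,1.000)
cell (2,1): code 0011 → (2.236,1.000)–(2.474,2.000)
cell (2,2): code 0001 → (2.474,2.000)–(2.000,2.212)
cell (2,6): code 0010 → (2.000,6.356)–(2.698,7.000)
cell (2,7): code 0011 → (2.698,7.000)–(2.854,8.000)
cell (2,8): code 0011 → (2.854,8.000)–(2.068,9.000)
cell (2,9): code 0001 → (2.068,9.000)–(2.000,9.046)
total: 16 segments, chained into 2 closed loop(s), length Σ = 11.568934

segments=16 loops=2 length=11.569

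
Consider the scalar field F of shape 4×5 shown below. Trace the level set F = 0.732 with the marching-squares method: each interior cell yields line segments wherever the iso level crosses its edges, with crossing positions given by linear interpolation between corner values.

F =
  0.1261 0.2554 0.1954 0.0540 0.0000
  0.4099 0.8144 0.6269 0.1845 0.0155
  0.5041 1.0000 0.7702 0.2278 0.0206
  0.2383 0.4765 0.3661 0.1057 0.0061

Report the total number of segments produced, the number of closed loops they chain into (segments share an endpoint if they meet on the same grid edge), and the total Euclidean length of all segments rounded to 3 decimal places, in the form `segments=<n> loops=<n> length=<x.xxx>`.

segments=8 loops=1 length=4.915

cell (0,0): code 0100 → (0.853,1.000)–(1.000,0.796)
cell (0,1): code 1000 → (1.000,1.439)–(0.853,1.000)
cell (1,0): code 0110 → (1.000,0.796)–(2.000,0.460)
cell (1,1): code 1101 → (1.733,2.000)–(1.000,1.439)
cell (1,2): code 1000 → (2.000,2.070)–(1.733,2.000)
cell (2,0): code 0010 → (2.000,0.460)–(2.512,1.000)
cell (2,1): code 0011 → (2.512,1.000)–(2.095,2.000)
cell (2,2): code 0001 → (2.095,2.000)–(2.000,2.070)
total: 8 segments, chained into 1 closed loop(s), length Σ = 4.914877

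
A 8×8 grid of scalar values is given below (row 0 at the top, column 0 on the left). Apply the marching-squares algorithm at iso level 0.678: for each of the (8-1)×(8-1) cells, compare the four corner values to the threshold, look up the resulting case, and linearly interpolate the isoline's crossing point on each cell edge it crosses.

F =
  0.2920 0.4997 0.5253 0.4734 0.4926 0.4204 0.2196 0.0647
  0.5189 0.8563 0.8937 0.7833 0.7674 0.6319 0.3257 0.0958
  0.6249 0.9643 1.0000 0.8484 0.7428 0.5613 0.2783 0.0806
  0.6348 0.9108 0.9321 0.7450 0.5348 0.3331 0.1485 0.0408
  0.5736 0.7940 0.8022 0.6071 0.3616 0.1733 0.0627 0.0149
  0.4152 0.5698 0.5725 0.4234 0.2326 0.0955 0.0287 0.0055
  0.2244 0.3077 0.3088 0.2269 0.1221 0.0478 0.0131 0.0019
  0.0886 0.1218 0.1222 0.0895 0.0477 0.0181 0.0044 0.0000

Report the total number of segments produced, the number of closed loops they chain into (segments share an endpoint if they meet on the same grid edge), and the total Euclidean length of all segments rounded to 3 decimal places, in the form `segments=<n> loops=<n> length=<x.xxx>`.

cell (0,0): code 0100 → (0.500,1.000)–(1.000,0.472)
cell (0,1): code 1100 → (0.414,2.000)–(0.500,1.000)
cell (0,2): code 1100 → (0.660,3.000)–(0.414,2.000)
cell (0,3): code 1100 → (0.675,4.000)–(0.660,3.000)
cell (0,4): code 1000 → (1.000,4.660)–(0.675,4.000)
cell (1,0): code 0110 → (1.000,0.472)–(2.000,0.156)
cell (1,4): code 1001 → (2.000,4.357)–(1.000,4.660)
cell (2,0): code 0110 → (2.000,0.156)–(3.000,0.157)
cell (2,3): code 1011 → (3.000,3.319)–(2.312,4.000)
cell (2,4): code 0001 → (2.312,4.000)–(2.000,4.357)
cell (3,0): code 0110 → (3.000,0.157)–(4.000,0.474)
cell (3,2): code 1011 → (4.000,2.637)–(3.486,3.000)
cell (3,3): code 0001 → (3.486,3.000)–(3.000,3.319)
cell (4,0): code 0010 → (4.000,0.474)–(4.517,1.000)
cell (4,1): code 0011 → (4.517,1.000)–(4.541,2.000)
cell (4,2): code 0001 → (4.541,2.000)–(4.000,2.637)
total: 16 segments, chained into 1 closed loop(s), length Σ = 13.865639

segments=16 loops=1 length=13.866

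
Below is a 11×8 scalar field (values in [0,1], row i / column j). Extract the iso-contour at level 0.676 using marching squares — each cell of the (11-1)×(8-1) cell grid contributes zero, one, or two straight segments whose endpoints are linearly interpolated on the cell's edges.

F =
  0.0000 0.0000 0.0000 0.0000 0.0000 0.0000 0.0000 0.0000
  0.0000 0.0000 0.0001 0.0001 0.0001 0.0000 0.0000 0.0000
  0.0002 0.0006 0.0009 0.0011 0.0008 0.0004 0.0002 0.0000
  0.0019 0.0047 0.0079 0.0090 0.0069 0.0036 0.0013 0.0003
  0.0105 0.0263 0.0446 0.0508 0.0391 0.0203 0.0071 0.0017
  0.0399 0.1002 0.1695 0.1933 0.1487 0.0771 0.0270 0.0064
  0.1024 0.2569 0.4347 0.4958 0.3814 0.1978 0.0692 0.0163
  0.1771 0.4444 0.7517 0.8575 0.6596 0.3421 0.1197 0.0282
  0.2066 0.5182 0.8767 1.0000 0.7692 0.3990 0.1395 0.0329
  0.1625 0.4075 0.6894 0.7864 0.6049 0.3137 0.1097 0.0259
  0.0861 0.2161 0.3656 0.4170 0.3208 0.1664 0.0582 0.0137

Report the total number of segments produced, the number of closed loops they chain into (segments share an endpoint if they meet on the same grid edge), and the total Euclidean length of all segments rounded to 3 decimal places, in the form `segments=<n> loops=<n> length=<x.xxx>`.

cell (6,1): code 0100 → (6.761,2.000)–(7.000,1.754)
cell (6,2): code 1100 → (6.498,3.000)–(6.761,2.000)
cell (6,3): code 1000 → (7.000,3.917)–(6.498,3.000)
cell (7,1): code 0110 → (7.000,1.754)–(8.000,1.440)
cell (7,3): code 1101 → (7.150,4.000)–(7.000,3.917)
cell (7,4): code 1000 → (8.000,4.252)–(7.150,4.000)
cell (8,1): code 0110 → (8.000,1.440)–(9.000,1.952)
cell (8,3): code 1011 → (9.000,3.608)–(8.567,4.000)
cell (8,4): code 0001 → (8.567,4.000)–(8.000,4.252)
cell (9,1): code 0010 → (9.000,1.952)–(9.041,2.000)
cell (9,2): code 0011 → (9.041,2.000)–(9.299,3.000)
cell (9,3): code 0001 → (9.299,3.000)–(9.000,3.608)
total: 12 segments, chained into 1 closed loop(s), length Σ = 8.629689

segments=12 loops=1 length=8.630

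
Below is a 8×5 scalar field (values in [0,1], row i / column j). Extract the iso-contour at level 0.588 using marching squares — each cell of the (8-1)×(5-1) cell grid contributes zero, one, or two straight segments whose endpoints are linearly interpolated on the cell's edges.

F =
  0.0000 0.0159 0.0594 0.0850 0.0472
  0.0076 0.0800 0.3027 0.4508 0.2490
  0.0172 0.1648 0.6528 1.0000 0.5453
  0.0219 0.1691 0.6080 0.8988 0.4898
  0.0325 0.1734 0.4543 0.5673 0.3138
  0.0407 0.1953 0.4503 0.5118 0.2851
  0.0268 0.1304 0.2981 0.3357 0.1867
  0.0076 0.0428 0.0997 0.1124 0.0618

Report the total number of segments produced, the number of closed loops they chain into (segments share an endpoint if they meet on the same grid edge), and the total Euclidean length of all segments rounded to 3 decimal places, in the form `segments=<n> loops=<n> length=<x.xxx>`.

cell (1,1): code 0100 → (1.815,2.000)–(2.000,1.867)
cell (1,2): code 1100 → (1.250,3.000)–(1.815,2.000)
cell (1,3): code 1000 → (2.000,3.906)–(1.250,3.000)
cell (2,1): code 0110 → (2.000,1.867)–(3.000,1.954)
cell (2,3): code 1001 → (3.000,3.760)–(2.000,3.906)
cell (3,1): code 0010 → (3.000,1.954)–(3.130,2.000)
cell (3,2): code 0011 → (3.130,2.000)–(3.938,3.000)
cell (3,3): code 0001 → (3.938,3.000)–(3.000,3.760)
total: 8 segments, chained into 1 closed loop(s), length Σ = 7.197175

segments=8 loops=1 length=7.197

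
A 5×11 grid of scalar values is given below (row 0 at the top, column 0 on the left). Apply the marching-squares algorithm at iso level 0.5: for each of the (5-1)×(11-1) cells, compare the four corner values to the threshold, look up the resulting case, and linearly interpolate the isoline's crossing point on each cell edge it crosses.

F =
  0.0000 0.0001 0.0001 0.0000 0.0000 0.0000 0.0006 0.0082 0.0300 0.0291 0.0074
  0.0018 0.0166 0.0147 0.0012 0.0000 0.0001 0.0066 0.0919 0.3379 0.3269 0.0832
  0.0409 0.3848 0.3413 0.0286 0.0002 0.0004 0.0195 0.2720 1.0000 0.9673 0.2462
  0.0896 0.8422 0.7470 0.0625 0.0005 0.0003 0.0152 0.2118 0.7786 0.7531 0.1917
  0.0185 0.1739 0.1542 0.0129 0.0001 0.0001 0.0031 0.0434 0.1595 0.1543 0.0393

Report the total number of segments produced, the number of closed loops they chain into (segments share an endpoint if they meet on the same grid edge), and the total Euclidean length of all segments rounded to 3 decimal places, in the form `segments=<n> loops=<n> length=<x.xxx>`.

cell (1,7): code 0100 → (1.245,8.000)–(2.000,7.313)
cell (1,8): code 1100 → (1.270,9.000)–(1.245,8.000)
cell (1,9): code 1000 → (2.000,9.648)–(1.270,9.000)
cell (2,0): code 0100 → (2.252,1.000)–(3.000,0.545)
cell (2,1): code 1100 → (2.391,2.000)–(2.252,1.000)
cell (2,2): code 1000 → (3.000,2.361)–(2.391,2.000)
cell (2,7): code 0110 → (2.000,7.313)–(3.000,7.508)
cell (2,9): code 1001 → (3.000,9.451)–(2.000,9.648)
cell (3,0): code 0010 → (3.000,0.545)–(3.512,1.000)
cell (3,1): code 0011 → (3.512,1.000)–(3.417,2.000)
cell (3,2): code 0001 → (3.417,2.000)–(3.000,2.361)
cell (3,7): code 0010 → (3.000,7.508)–(3.450,8.000)
cell (3,8): code 0011 → (3.450,8.000)–(3.423,9.000)
cell (3,9): code 0001 → (3.423,9.000)–(3.000,9.451)
total: 14 segments, chained into 2 closed loop(s), length Σ = 12.153340

segments=14 loops=2 length=12.153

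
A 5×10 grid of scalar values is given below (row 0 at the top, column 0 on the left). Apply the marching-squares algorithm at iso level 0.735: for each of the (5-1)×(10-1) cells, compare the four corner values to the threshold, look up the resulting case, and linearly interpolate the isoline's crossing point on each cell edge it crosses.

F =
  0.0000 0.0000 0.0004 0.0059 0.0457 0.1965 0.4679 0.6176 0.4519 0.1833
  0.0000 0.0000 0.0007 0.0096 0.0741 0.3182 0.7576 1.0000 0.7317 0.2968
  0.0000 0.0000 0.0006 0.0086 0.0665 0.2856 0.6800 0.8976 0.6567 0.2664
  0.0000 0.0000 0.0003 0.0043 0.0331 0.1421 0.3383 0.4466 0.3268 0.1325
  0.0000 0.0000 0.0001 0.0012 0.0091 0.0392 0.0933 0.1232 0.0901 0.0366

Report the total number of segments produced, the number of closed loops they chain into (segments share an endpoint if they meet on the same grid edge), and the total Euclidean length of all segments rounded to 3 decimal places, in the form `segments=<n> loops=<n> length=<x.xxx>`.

cell (0,5): code 0100 → (0.922,6.000)–(1.000,5.949)
cell (0,6): code 1100 → (0.307,7.000)–(0.922,6.000)
cell (0,7): code 1000 → (1.000,7.988)–(0.307,7.000)
cell (1,5): code 0010 → (1.000,5.949)–(1.291,6.000)
cell (1,6): code 0111 → (1.291,6.000)–(2.000,6.253)
cell (1,7): code 1001 → (2.000,7.675)–(1.000,7.988)
cell (2,6): code 0010 → (2.000,6.253)–(2.361,7.000)
cell (2,7): code 0001 → (2.361,7.000)–(2.000,7.675)
total: 8 segments, chained into 1 closed loop(s), length Σ = 6.164852

segments=8 loops=1 length=6.165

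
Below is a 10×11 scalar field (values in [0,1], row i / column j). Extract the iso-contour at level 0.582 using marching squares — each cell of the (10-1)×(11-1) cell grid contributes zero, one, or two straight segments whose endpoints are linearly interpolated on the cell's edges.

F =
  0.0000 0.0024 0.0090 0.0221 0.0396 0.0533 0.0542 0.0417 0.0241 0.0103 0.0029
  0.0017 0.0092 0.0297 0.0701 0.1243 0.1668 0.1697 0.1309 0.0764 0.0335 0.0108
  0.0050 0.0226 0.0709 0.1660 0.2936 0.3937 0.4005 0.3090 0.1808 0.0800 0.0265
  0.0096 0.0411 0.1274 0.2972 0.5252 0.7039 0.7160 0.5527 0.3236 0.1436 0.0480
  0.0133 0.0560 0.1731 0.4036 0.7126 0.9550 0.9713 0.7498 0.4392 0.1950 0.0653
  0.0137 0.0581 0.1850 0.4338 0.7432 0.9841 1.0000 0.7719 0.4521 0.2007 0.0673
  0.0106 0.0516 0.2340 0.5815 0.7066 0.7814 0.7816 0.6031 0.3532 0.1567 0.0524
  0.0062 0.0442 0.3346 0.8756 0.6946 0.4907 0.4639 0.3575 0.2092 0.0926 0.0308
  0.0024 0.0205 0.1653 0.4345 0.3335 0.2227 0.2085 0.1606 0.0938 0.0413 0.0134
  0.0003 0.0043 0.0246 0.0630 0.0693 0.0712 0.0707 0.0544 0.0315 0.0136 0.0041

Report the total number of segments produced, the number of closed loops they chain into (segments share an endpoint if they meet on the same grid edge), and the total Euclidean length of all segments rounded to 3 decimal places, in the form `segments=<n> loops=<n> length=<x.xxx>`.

segments=20 loops=1 length=15.944

cell (2,4): code 0100 → (2.607,5.000)–(3.000,4.318)
cell (2,5): code 1100 → (2.575,6.000)–(2.607,5.000)
cell (2,6): code 1000 → (3.000,6.821)–(2.575,6.000)
cell (3,3): code 0100 → (3.303,4.000)–(4.000,3.577)
cell (3,4): code 1110 → (3.000,4.318)–(3.303,4.000)
cell (3,6): code 1101 → (3.149,7.000)–(3.000,6.821)
cell (3,7): code 1000 → (4.000,7.540)–(3.149,7.000)
cell (4,3): code 0110 → (4.000,3.577)–(5.000,3.479)
cell (4,7): code 1001 → (5.000,7.594)–(4.000,7.540)
cell (5,3): code 0110 → (5.000,3.479)–(6.000,3.004)
cell (5,7): code 1001 → (6.000,7.084)–(5.000,7.594)
cell (6,2): code 0100 → (6.002,3.000)–(7.000,2.457)
cell (6,3): code 1110 → (6.000,3.004)–(6.002,3.000)
cell (6,4): code 1011 → (7.000,4.552)–(6.686,5.000)
cell (6,5): code 0011 → (6.686,5.000)–(6.628,6.000)
cell (6,6): code 0011 → (6.628,6.000)–(6.086,7.000)
cell (6,7): code 0001 → (6.086,7.000)–(6.000,7.084)
cell (7,2): code 0010 → (7.000,2.457)–(7.666,3.000)
cell (7,3): code 0011 → (7.666,3.000)–(7.312,4.000)
cell (7,4): code 0001 → (7.312,4.000)–(7.000,4.552)
total: 20 segments, chained into 1 closed loop(s), length Σ = 15.943884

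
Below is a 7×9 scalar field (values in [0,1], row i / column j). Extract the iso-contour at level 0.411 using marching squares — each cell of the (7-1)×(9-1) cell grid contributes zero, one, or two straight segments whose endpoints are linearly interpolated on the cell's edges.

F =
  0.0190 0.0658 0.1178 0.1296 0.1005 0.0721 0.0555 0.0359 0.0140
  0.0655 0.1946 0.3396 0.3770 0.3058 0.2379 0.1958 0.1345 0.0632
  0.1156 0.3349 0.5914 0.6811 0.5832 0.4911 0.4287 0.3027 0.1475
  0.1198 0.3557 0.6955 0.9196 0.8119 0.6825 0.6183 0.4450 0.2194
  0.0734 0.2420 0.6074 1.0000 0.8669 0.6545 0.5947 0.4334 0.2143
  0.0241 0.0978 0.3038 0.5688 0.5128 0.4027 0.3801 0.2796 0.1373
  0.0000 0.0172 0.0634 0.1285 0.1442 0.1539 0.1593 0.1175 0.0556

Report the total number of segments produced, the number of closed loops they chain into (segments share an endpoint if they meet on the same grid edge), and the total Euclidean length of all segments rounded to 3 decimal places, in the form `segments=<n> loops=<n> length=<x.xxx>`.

segments=20 loops=1 length=16.306

cell (1,1): code 0100 → (1.284,2.000)–(2.000,1.297)
cell (1,2): code 1100 → (1.112,3.000)–(1.284,2.000)
cell (1,3): code 1100 → (1.379,4.000)–(1.112,3.000)
cell (1,4): code 1100 → (1.684,5.000)–(1.379,4.000)
cell (1,5): code 1100 → (1.924,6.000)–(1.684,5.000)
cell (1,6): code 1000 → (2.000,6.140)–(1.924,6.000)
cell (2,1): code 0110 → (2.000,1.297)–(3.000,1.163)
cell (2,6): code 1101 → (2.761,7.000)–(2.000,6.140)
cell (2,7): code 1000 → (3.000,7.151)–(2.761,7.000)
cell (3,1): code 0110 → (3.000,1.163)–(4.000,1.463)
cell (3,7): code 1001 → (4.000,7.102)–(3.000,7.151)
cell (4,1): code 0010 → (4.000,1.463)–(4.647,2.000)
cell (4,2): code 0111 → (4.647,2.000)–(5.000,2.405)
cell (4,4): code 1011 → (5.000,4.925)–(4.967,5.000)
cell (4,5): code 0011 → (4.967,5.000)–(4.856,6.000)
cell (4,6): code 0011 → (4.856,6.000)–(4.146,7.000)
cell (4,7): code 0001 → (4.146,7.000)–(4.000,7.102)
cell (5,2): code 0010 → (5.000,2.405)–(5.358,3.000)
cell (5,3): code 0011 → (5.358,3.000)–(5.276,4.000)
cell (5,4): code 0001 → (5.276,4.000)–(5.000,4.925)
total: 20 segments, chained into 1 closed loop(s), length Σ = 16.306224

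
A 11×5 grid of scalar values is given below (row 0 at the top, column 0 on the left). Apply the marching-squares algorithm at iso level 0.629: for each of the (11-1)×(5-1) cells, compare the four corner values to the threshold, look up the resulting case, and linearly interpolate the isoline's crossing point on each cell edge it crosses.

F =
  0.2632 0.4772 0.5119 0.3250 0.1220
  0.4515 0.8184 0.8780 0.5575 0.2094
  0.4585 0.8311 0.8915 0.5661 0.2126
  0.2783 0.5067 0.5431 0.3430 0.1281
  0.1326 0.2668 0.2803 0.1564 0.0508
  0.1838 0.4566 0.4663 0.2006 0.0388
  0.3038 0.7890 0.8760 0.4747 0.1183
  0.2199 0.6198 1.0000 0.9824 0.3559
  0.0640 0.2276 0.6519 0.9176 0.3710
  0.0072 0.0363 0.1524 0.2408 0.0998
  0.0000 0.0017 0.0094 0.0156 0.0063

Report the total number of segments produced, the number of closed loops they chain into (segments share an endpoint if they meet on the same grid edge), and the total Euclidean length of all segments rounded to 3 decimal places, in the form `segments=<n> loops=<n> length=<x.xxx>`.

cell (0,0): code 0100 → (0.445,1.000)–(1.000,0.484)
cell (0,1): code 1100 → (0.320,2.000)–(0.445,1.000)
cell (0,2): code 1000 → (1.000,2.777)–(0.320,2.000)
cell (1,0): code 0110 → (1.000,0.484)–(2.000,0.458)
cell (1,2): code 1001 → (2.000,2.807)–(1.000,2.777)
cell (2,0): code 0010 → (2.000,0.458)–(2.623,1.000)
cell (2,1): code 0011 → (2.623,1.000)–(2.753,2.000)
cell (2,2): code 0001 → (2.753,2.000)–(2.000,2.807)
cell (5,0): code 0100 → (5.519,1.000)–(6.000,0.670)
cell (5,1): code 1100 → (5.397,2.000)–(5.519,1.000)
cell (5,2): code 1000 → (6.000,2.615)–(5.397,2.000)
cell (6,0): code 0010 → (6.000,0.670)–(6.946,1.000)
cell (6,1): code 0111 → (6.946,1.000)–(7.000,1.024)
cell (6,2): code 1101 → (6.304,3.000)–(6.000,2.615)
cell (6,3): code 1000 → (7.000,3.564)–(6.304,3.000)
cell (7,1): code 0110 → (7.000,1.024)–(8.000,1.946)
cell (7,3): code 1001 → (8.000,3.528)–(7.000,3.564)
cell (8,1): code 0010 → (8.000,1.946)–(8.046,2.000)
cell (8,2): code 0011 → (8.046,2.000)–(8.426,3.000)
cell (8,3): code 0001 → (8.426,3.000)–(8.000,3.528)
total: 20 segments, chained into 2 closed loop(s), length Σ = 16.817130

segments=20 loops=2 length=16.817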